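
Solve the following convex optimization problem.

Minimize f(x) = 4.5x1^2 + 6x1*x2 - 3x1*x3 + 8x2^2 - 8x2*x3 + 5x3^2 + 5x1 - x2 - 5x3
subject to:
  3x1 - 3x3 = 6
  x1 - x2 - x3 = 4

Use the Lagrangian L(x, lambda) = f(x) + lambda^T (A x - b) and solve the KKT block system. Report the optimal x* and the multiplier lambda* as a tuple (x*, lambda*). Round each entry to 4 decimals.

Form the Lagrangian:
  L(x, lambda) = (1/2) x^T Q x + c^T x + lambda^T (A x - b)
Stationarity (grad_x L = 0): Q x + c + A^T lambda = 0.
Primal feasibility: A x = b.

This gives the KKT block system:
  [ Q   A^T ] [ x     ]   [-c ]
  [ A    0  ] [ lambda ] = [ b ]

Solving the linear system:
  x*      = (0.7692, -2, -1.2308)
  lambda* = (4.9744, -18.5385)
  f(x*)   = 28.1538

x* = (0.7692, -2, -1.2308), lambda* = (4.9744, -18.5385)


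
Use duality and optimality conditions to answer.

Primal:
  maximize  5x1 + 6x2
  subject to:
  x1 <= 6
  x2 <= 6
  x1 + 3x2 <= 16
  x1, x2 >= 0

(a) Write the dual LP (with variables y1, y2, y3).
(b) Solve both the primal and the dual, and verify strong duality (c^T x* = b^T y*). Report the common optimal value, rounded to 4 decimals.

The standard primal-dual pair for 'max c^T x s.t. A x <= b, x >= 0' is:
  Dual:  min b^T y  s.t.  A^T y >= c,  y >= 0.

So the dual LP is:
  minimize  6y1 + 6y2 + 16y3
  subject to:
    y1 + y3 >= 5
    y2 + 3y3 >= 6
    y1, y2, y3 >= 0

Solving the primal: x* = (6, 3.3333).
  primal value c^T x* = 50.
Solving the dual: y* = (3, 0, 2).
  dual value b^T y* = 50.
Strong duality: c^T x* = b^T y*. Confirmed.

50


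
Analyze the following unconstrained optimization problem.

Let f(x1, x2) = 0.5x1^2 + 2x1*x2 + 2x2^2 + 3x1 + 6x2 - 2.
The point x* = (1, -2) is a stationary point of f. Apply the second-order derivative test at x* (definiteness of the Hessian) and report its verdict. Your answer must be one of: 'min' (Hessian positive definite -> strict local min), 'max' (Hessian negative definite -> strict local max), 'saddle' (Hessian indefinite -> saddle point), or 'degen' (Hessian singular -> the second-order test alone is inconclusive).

Compute the Hessian H = grad^2 f:
  H = [[1, 2], [2, 4]]
Verify stationarity: grad f(x*) = H x* + g = (0, 0).
Eigenvalues of H: 0, 5.
H has a zero eigenvalue (singular; positive semidefinite but not definite), so H is neither positive definite, negative definite, nor indefinite. The second-order test alone is inconclusive -> degen.
(Indeed, f is constant along the null direction of H through x*, so x* is not a strict local extremum.)

degen


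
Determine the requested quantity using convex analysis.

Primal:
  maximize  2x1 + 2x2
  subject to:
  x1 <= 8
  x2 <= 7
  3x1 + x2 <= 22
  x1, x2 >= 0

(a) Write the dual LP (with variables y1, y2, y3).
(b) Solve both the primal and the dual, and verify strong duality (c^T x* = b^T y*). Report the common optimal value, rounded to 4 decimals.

The standard primal-dual pair for 'max c^T x s.t. A x <= b, x >= 0' is:
  Dual:  min b^T y  s.t.  A^T y >= c,  y >= 0.

So the dual LP is:
  minimize  8y1 + 7y2 + 22y3
  subject to:
    y1 + 3y3 >= 2
    y2 + y3 >= 2
    y1, y2, y3 >= 0

Solving the primal: x* = (5, 7).
  primal value c^T x* = 24.
Solving the dual: y* = (0, 1.3333, 0.6667).
  dual value b^T y* = 24.
Strong duality: c^T x* = b^T y*. Confirmed.

24


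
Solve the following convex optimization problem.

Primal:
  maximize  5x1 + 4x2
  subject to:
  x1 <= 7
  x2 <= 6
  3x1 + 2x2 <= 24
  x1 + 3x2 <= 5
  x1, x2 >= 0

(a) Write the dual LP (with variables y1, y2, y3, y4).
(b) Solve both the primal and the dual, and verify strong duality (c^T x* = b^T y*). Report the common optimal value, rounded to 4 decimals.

The standard primal-dual pair for 'max c^T x s.t. A x <= b, x >= 0' is:
  Dual:  min b^T y  s.t.  A^T y >= c,  y >= 0.

So the dual LP is:
  minimize  7y1 + 6y2 + 24y3 + 5y4
  subject to:
    y1 + 3y3 + y4 >= 5
    y2 + 2y3 + 3y4 >= 4
    y1, y2, y3, y4 >= 0

Solving the primal: x* = (5, 0).
  primal value c^T x* = 25.
Solving the dual: y* = (0, 0, 0, 5).
  dual value b^T y* = 25.
Strong duality: c^T x* = b^T y*. Confirmed.

25


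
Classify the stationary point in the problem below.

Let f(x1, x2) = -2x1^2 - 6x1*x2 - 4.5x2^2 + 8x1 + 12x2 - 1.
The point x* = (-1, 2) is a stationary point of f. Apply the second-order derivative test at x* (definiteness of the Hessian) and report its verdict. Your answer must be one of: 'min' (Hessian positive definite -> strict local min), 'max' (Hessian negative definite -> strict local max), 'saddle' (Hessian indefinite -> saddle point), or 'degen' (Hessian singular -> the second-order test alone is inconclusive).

Compute the Hessian H = grad^2 f:
  H = [[-4, -6], [-6, -9]]
Verify stationarity: grad f(x*) = H x* + g = (0, 0).
Eigenvalues of H: -13, 0.
H has a zero eigenvalue (singular; negative semidefinite but not definite), so H is neither positive definite, negative definite, nor indefinite. The second-order test alone is inconclusive -> degen.
(Indeed, f is constant along the null direction of H through x*, so x* is not a strict local extremum.)

degen


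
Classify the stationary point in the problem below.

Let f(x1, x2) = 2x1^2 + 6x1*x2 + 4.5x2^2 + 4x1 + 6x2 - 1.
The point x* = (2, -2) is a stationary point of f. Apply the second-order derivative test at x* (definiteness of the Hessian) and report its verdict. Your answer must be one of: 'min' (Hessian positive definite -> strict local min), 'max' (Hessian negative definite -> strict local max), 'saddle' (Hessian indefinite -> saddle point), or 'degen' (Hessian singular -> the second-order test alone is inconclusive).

Compute the Hessian H = grad^2 f:
  H = [[4, 6], [6, 9]]
Verify stationarity: grad f(x*) = H x* + g = (0, 0).
Eigenvalues of H: 0, 13.
H has a zero eigenvalue (singular; positive semidefinite but not definite), so H is neither positive definite, negative definite, nor indefinite. The second-order test alone is inconclusive -> degen.
(Indeed, f is constant along the null direction of H through x*, so x* is not a strict local extremum.)

degen


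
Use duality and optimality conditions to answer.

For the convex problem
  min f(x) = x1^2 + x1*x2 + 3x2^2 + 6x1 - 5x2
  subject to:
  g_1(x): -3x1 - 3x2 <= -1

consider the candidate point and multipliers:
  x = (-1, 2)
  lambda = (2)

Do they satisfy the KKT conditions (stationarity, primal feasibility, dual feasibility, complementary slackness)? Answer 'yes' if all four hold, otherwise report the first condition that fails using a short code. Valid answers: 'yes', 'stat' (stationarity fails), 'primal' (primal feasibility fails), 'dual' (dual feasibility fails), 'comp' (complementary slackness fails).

Gradient of f: grad f(x) = Q x + c = (6, 6)
Constraint values g_i(x) = a_i^T x - b_i:
  g_1((-1, 2)) = -2
Stationarity residual: grad f(x) + sum_i lambda_i a_i = (0, 0)
  -> stationarity OK
Primal feasibility (all g_i <= 0): OK
Dual feasibility (all lambda_i >= 0): OK
Complementary slackness (lambda_i * g_i(x) = 0 for all i): FAILS

Verdict: the first failing condition is complementary_slackness -> comp.

comp


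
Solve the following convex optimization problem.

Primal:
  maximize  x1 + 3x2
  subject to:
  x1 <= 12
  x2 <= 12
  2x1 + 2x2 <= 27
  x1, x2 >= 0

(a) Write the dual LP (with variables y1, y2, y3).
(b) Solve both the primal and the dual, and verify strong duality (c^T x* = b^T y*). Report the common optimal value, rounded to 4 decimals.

The standard primal-dual pair for 'max c^T x s.t. A x <= b, x >= 0' is:
  Dual:  min b^T y  s.t.  A^T y >= c,  y >= 0.

So the dual LP is:
  minimize  12y1 + 12y2 + 27y3
  subject to:
    y1 + 2y3 >= 1
    y2 + 2y3 >= 3
    y1, y2, y3 >= 0

Solving the primal: x* = (1.5, 12).
  primal value c^T x* = 37.5.
Solving the dual: y* = (0, 2, 0.5).
  dual value b^T y* = 37.5.
Strong duality: c^T x* = b^T y*. Confirmed.

37.5


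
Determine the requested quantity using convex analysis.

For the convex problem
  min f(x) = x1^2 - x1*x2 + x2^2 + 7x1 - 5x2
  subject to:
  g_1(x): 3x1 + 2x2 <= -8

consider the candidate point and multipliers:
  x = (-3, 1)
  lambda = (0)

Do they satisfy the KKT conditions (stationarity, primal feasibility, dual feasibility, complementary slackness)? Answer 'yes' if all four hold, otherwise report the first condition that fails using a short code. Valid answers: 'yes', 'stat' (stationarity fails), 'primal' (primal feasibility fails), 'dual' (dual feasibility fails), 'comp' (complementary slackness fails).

Gradient of f: grad f(x) = Q x + c = (0, 0)
Constraint values g_i(x) = a_i^T x - b_i:
  g_1((-3, 1)) = 1
Stationarity residual: grad f(x) + sum_i lambda_i a_i = (0, 0)
  -> stationarity OK
Primal feasibility (all g_i <= 0): FAILS
Dual feasibility (all lambda_i >= 0): OK
Complementary slackness (lambda_i * g_i(x) = 0 for all i): OK

Verdict: the first failing condition is primal_feasibility -> primal.

primal


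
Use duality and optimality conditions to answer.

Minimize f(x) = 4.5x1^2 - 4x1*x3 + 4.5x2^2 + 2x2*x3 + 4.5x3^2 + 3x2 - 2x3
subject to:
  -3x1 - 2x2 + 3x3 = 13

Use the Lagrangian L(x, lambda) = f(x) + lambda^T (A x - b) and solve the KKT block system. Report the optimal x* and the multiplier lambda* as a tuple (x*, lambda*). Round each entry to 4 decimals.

Form the Lagrangian:
  L(x, lambda) = (1/2) x^T Q x + c^T x + lambda^T (A x - b)
Stationarity (grad_x L = 0): Q x + c + A^T lambda = 0.
Primal feasibility: A x = b.

This gives the KKT block system:
  [ Q   A^T ] [ x     ]   [-c ]
  [ A    0  ] [ lambda ] = [ b ]

Solving the linear system:
  x*      = (-0.8917, -2.0156, 2.0979)
  lambda* = (-5.4723)
  f(x*)   = 30.4484

x* = (-0.8917, -2.0156, 2.0979), lambda* = (-5.4723)


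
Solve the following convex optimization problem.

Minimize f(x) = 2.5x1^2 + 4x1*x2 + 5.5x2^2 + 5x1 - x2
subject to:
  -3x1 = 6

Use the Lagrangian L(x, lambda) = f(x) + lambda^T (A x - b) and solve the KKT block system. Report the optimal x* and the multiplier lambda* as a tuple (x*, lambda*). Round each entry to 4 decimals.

Form the Lagrangian:
  L(x, lambda) = (1/2) x^T Q x + c^T x + lambda^T (A x - b)
Stationarity (grad_x L = 0): Q x + c + A^T lambda = 0.
Primal feasibility: A x = b.

This gives the KKT block system:
  [ Q   A^T ] [ x     ]   [-c ]
  [ A    0  ] [ lambda ] = [ b ]

Solving the linear system:
  x*      = (-2, 0.8182)
  lambda* = (-0.5758)
  f(x*)   = -3.6818

x* = (-2, 0.8182), lambda* = (-0.5758)


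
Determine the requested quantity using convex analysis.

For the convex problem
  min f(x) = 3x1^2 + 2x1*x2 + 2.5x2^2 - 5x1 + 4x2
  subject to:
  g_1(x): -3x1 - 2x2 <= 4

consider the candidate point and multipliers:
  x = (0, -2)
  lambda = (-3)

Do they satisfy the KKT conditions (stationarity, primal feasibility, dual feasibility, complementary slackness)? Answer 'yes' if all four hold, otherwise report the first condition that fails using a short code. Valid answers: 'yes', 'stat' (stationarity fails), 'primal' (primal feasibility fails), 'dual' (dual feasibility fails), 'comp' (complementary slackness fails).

Gradient of f: grad f(x) = Q x + c = (-9, -6)
Constraint values g_i(x) = a_i^T x - b_i:
  g_1((0, -2)) = 0
Stationarity residual: grad f(x) + sum_i lambda_i a_i = (0, 0)
  -> stationarity OK
Primal feasibility (all g_i <= 0): OK
Dual feasibility (all lambda_i >= 0): FAILS
Complementary slackness (lambda_i * g_i(x) = 0 for all i): OK

Verdict: the first failing condition is dual_feasibility -> dual.

dual


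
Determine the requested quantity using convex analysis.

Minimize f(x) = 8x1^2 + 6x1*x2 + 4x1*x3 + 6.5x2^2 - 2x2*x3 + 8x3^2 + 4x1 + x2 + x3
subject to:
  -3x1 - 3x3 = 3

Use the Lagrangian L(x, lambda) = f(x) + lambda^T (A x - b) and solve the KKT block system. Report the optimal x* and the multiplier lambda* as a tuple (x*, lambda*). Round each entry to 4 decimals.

Form the Lagrangian:
  L(x, lambda) = (1/2) x^T Q x + c^T x + lambda^T (A x - b)
Stationarity (grad_x L = 0): Q x + c + A^T lambda = 0.
Primal feasibility: A x = b.

This gives the KKT block system:
  [ Q   A^T ] [ x     ]   [-c ]
  [ A    0  ] [ lambda ] = [ b ]

Solving the linear system:
  x*      = (-0.6895, 0.1935, -0.3105)
  lambda* = (-2.371)
  f(x*)   = 2.119

x* = (-0.6895, 0.1935, -0.3105), lambda* = (-2.371)


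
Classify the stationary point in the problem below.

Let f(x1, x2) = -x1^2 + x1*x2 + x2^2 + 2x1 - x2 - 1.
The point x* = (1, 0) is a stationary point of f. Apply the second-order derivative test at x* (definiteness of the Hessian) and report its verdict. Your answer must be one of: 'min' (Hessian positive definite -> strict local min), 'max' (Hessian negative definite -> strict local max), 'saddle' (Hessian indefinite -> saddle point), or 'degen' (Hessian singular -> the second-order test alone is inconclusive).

Compute the Hessian H = grad^2 f:
  H = [[-2, 1], [1, 2]]
Verify stationarity: grad f(x*) = H x* + g = (0, 0).
Eigenvalues of H: -2.2361, 2.2361.
Eigenvalues have mixed signs, so H is indefinite -> x* is a saddle point.

saddle


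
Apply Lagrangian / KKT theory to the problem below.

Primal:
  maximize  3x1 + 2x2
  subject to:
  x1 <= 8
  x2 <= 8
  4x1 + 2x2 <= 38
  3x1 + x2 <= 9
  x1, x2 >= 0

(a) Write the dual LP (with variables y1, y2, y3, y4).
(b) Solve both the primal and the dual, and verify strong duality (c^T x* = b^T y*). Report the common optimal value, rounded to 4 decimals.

The standard primal-dual pair for 'max c^T x s.t. A x <= b, x >= 0' is:
  Dual:  min b^T y  s.t.  A^T y >= c,  y >= 0.

So the dual LP is:
  minimize  8y1 + 8y2 + 38y3 + 9y4
  subject to:
    y1 + 4y3 + 3y4 >= 3
    y2 + 2y3 + y4 >= 2
    y1, y2, y3, y4 >= 0

Solving the primal: x* = (0.3333, 8).
  primal value c^T x* = 17.
Solving the dual: y* = (0, 1, 0, 1).
  dual value b^T y* = 17.
Strong duality: c^T x* = b^T y*. Confirmed.

17


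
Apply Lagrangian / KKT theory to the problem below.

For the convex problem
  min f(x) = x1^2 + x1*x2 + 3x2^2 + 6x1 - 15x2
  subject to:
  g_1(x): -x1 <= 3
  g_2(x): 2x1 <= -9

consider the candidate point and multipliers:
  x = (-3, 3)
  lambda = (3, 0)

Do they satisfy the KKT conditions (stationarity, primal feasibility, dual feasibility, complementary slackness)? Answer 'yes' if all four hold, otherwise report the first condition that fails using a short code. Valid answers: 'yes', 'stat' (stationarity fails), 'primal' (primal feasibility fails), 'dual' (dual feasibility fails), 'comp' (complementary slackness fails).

Gradient of f: grad f(x) = Q x + c = (3, 0)
Constraint values g_i(x) = a_i^T x - b_i:
  g_1((-3, 3)) = 0
  g_2((-3, 3)) = 3
Stationarity residual: grad f(x) + sum_i lambda_i a_i = (0, 0)
  -> stationarity OK
Primal feasibility (all g_i <= 0): FAILS
Dual feasibility (all lambda_i >= 0): OK
Complementary slackness (lambda_i * g_i(x) = 0 for all i): OK

Verdict: the first failing condition is primal_feasibility -> primal.

primal


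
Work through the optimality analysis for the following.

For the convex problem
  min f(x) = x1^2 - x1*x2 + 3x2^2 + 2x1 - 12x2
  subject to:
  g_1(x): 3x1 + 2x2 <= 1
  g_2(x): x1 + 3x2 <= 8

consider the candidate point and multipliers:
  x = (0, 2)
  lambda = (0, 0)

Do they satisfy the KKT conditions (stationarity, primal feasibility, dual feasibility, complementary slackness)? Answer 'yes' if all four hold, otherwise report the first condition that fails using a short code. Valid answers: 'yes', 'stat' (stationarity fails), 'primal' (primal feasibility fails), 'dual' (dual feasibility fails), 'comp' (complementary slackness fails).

Gradient of f: grad f(x) = Q x + c = (0, 0)
Constraint values g_i(x) = a_i^T x - b_i:
  g_1((0, 2)) = 3
  g_2((0, 2)) = -2
Stationarity residual: grad f(x) + sum_i lambda_i a_i = (0, 0)
  -> stationarity OK
Primal feasibility (all g_i <= 0): FAILS
Dual feasibility (all lambda_i >= 0): OK
Complementary slackness (lambda_i * g_i(x) = 0 for all i): OK

Verdict: the first failing condition is primal_feasibility -> primal.

primal


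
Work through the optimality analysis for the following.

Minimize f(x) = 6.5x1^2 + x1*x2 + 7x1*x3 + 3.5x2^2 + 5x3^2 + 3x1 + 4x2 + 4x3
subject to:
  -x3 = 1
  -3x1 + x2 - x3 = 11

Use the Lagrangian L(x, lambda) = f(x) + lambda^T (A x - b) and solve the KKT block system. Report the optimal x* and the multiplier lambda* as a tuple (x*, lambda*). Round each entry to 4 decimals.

Form the Lagrangian:
  L(x, lambda) = (1/2) x^T Q x + c^T x + lambda^T (A x - b)
Stationarity (grad_x L = 0): Q x + c + A^T lambda = 0.
Primal feasibility: A x = b.

This gives the KKT block system:
  [ Q   A^T ] [ x     ]   [-c ]
  [ A    0  ] [ lambda ] = [ b ]

Solving the linear system:
  x*      = (-2.7805, 1.6585, -1)
  lambda* = (-12.6341, -12.8293)
  f(x*)   = 74.0244

x* = (-2.7805, 1.6585, -1), lambda* = (-12.6341, -12.8293)


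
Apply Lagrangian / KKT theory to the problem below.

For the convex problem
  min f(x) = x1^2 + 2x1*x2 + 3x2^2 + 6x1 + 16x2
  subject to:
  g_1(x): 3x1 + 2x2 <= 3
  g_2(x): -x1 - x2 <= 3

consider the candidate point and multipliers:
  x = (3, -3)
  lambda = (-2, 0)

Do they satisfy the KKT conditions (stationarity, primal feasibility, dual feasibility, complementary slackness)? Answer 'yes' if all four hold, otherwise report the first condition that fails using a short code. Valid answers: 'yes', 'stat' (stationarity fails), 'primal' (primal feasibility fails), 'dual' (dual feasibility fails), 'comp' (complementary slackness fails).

Gradient of f: grad f(x) = Q x + c = (6, 4)
Constraint values g_i(x) = a_i^T x - b_i:
  g_1((3, -3)) = 0
  g_2((3, -3)) = -3
Stationarity residual: grad f(x) + sum_i lambda_i a_i = (0, 0)
  -> stationarity OK
Primal feasibility (all g_i <= 0): OK
Dual feasibility (all lambda_i >= 0): FAILS
Complementary slackness (lambda_i * g_i(x) = 0 for all i): OK

Verdict: the first failing condition is dual_feasibility -> dual.

dual


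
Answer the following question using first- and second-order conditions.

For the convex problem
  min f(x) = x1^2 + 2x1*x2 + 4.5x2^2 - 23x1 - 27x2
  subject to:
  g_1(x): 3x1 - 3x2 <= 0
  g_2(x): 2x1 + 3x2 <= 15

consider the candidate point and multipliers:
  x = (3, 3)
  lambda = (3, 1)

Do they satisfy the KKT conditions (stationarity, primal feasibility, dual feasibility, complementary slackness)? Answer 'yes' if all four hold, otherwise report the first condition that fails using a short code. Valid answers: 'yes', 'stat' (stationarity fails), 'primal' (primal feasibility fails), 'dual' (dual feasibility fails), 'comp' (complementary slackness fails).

Gradient of f: grad f(x) = Q x + c = (-11, 6)
Constraint values g_i(x) = a_i^T x - b_i:
  g_1((3, 3)) = 0
  g_2((3, 3)) = 0
Stationarity residual: grad f(x) + sum_i lambda_i a_i = (0, 0)
  -> stationarity OK
Primal feasibility (all g_i <= 0): OK
Dual feasibility (all lambda_i >= 0): OK
Complementary slackness (lambda_i * g_i(x) = 0 for all i): OK

Verdict: yes, KKT holds.

yes


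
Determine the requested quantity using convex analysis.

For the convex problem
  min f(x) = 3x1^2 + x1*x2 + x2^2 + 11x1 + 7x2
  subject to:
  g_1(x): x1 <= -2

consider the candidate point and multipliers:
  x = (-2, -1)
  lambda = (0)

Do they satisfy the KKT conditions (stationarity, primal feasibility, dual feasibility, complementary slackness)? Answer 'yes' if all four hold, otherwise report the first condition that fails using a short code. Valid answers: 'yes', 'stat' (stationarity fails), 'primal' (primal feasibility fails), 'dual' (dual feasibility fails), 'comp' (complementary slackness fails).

Gradient of f: grad f(x) = Q x + c = (-2, 3)
Constraint values g_i(x) = a_i^T x - b_i:
  g_1((-2, -1)) = 0
Stationarity residual: grad f(x) + sum_i lambda_i a_i = (-2, 3)
  -> stationarity FAILS
Primal feasibility (all g_i <= 0): OK
Dual feasibility (all lambda_i >= 0): OK
Complementary slackness (lambda_i * g_i(x) = 0 for all i): OK

Verdict: the first failing condition is stationarity -> stat.

stat


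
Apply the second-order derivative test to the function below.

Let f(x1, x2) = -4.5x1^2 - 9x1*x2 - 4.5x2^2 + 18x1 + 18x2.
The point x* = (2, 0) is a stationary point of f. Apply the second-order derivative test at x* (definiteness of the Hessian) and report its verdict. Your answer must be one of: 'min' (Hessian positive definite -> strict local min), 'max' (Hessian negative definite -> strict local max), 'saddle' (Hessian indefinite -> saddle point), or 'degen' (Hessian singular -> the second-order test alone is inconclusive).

Compute the Hessian H = grad^2 f:
  H = [[-9, -9], [-9, -9]]
Verify stationarity: grad f(x*) = H x* + g = (0, 0).
Eigenvalues of H: -18, 0.
H has a zero eigenvalue (singular; negative semidefinite but not definite), so H is neither positive definite, negative definite, nor indefinite. The second-order test alone is inconclusive -> degen.
(Indeed, f is constant along the null direction of H through x*, so x* is not a strict local extremum.)

degen


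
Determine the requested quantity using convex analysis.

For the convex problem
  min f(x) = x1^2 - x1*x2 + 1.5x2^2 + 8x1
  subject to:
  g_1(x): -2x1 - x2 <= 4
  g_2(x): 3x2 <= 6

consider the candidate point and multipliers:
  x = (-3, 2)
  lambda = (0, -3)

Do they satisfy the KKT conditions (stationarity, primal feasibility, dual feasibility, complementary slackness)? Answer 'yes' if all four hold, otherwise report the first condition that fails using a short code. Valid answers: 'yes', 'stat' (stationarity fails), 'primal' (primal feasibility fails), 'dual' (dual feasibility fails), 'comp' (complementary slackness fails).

Gradient of f: grad f(x) = Q x + c = (0, 9)
Constraint values g_i(x) = a_i^T x - b_i:
  g_1((-3, 2)) = 0
  g_2((-3, 2)) = 0
Stationarity residual: grad f(x) + sum_i lambda_i a_i = (0, 0)
  -> stationarity OK
Primal feasibility (all g_i <= 0): OK
Dual feasibility (all lambda_i >= 0): FAILS
Complementary slackness (lambda_i * g_i(x) = 0 for all i): OK

Verdict: the first failing condition is dual_feasibility -> dual.

dual


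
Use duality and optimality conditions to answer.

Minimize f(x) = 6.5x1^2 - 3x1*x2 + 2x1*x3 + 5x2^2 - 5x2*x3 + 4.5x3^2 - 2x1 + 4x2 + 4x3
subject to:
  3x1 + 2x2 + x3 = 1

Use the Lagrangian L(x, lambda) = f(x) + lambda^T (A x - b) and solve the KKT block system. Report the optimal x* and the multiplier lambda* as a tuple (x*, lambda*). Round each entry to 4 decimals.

Form the Lagrangian:
  L(x, lambda) = (1/2) x^T Q x + c^T x + lambda^T (A x - b)
Stationarity (grad_x L = 0): Q x + c + A^T lambda = 0.
Primal feasibility: A x = b.

This gives the KKT block system:
  [ Q   A^T ] [ x     ]   [-c ]
  [ A    0  ] [ lambda ] = [ b ]

Solving the linear system:
  x*      = (0.574, -0.1301, -0.4617)
  lambda* = (-1.6429)
  f(x*)   = -0.9362

x* = (0.574, -0.1301, -0.4617), lambda* = (-1.6429)


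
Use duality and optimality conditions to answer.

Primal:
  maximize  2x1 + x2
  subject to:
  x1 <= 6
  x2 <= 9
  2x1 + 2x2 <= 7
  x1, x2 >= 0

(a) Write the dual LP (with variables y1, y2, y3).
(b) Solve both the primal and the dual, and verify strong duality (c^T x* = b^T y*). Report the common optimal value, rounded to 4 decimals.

The standard primal-dual pair for 'max c^T x s.t. A x <= b, x >= 0' is:
  Dual:  min b^T y  s.t.  A^T y >= c,  y >= 0.

So the dual LP is:
  minimize  6y1 + 9y2 + 7y3
  subject to:
    y1 + 2y3 >= 2
    y2 + 2y3 >= 1
    y1, y2, y3 >= 0

Solving the primal: x* = (3.5, 0).
  primal value c^T x* = 7.
Solving the dual: y* = (0, 0, 1).
  dual value b^T y* = 7.
Strong duality: c^T x* = b^T y*. Confirmed.

7


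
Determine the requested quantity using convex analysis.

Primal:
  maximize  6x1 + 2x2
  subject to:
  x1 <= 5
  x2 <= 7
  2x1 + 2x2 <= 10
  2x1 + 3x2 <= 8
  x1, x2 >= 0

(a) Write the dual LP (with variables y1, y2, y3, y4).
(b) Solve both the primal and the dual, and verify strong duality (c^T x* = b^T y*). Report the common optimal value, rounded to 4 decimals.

The standard primal-dual pair for 'max c^T x s.t. A x <= b, x >= 0' is:
  Dual:  min b^T y  s.t.  A^T y >= c,  y >= 0.

So the dual LP is:
  minimize  5y1 + 7y2 + 10y3 + 8y4
  subject to:
    y1 + 2y3 + 2y4 >= 6
    y2 + 2y3 + 3y4 >= 2
    y1, y2, y3, y4 >= 0

Solving the primal: x* = (4, 0).
  primal value c^T x* = 24.
Solving the dual: y* = (0, 0, 0, 3).
  dual value b^T y* = 24.
Strong duality: c^T x* = b^T y*. Confirmed.

24


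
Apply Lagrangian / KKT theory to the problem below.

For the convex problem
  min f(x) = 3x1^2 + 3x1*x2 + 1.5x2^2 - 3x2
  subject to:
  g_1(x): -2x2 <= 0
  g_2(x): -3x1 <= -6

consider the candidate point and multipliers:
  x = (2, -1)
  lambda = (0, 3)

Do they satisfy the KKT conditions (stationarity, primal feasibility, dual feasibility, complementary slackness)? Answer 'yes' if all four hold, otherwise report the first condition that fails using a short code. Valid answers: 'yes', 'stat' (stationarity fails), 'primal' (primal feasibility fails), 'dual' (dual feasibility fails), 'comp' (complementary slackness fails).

Gradient of f: grad f(x) = Q x + c = (9, 0)
Constraint values g_i(x) = a_i^T x - b_i:
  g_1((2, -1)) = 2
  g_2((2, -1)) = 0
Stationarity residual: grad f(x) + sum_i lambda_i a_i = (0, 0)
  -> stationarity OK
Primal feasibility (all g_i <= 0): FAILS
Dual feasibility (all lambda_i >= 0): OK
Complementary slackness (lambda_i * g_i(x) = 0 for all i): OK

Verdict: the first failing condition is primal_feasibility -> primal.

primal


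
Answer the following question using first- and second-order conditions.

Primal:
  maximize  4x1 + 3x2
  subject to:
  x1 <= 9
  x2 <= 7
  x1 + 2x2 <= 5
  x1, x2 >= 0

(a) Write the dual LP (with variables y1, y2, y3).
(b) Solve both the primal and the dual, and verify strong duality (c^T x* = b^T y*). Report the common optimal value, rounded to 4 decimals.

The standard primal-dual pair for 'max c^T x s.t. A x <= b, x >= 0' is:
  Dual:  min b^T y  s.t.  A^T y >= c,  y >= 0.

So the dual LP is:
  minimize  9y1 + 7y2 + 5y3
  subject to:
    y1 + y3 >= 4
    y2 + 2y3 >= 3
    y1, y2, y3 >= 0

Solving the primal: x* = (5, 0).
  primal value c^T x* = 20.
Solving the dual: y* = (0, 0, 4).
  dual value b^T y* = 20.
Strong duality: c^T x* = b^T y*. Confirmed.

20


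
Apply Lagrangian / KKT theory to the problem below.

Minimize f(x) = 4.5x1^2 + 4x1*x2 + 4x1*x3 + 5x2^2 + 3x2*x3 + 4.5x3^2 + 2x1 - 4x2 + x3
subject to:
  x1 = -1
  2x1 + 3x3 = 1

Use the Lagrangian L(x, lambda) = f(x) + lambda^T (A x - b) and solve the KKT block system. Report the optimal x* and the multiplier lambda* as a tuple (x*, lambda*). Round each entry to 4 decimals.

Form the Lagrangian:
  L(x, lambda) = (1/2) x^T Q x + c^T x + lambda^T (A x - b)
Stationarity (grad_x L = 0): Q x + c + A^T lambda = 0.
Primal feasibility: A x = b.

This gives the KKT block system:
  [ Q   A^T ] [ x     ]   [-c ]
  [ A    0  ] [ lambda ] = [ b ]

Solving the linear system:
  x*      = (-1, 0.5, 1)
  lambda* = (6, -2.5)
  f(x*)   = 2.75

x* = (-1, 0.5, 1), lambda* = (6, -2.5)


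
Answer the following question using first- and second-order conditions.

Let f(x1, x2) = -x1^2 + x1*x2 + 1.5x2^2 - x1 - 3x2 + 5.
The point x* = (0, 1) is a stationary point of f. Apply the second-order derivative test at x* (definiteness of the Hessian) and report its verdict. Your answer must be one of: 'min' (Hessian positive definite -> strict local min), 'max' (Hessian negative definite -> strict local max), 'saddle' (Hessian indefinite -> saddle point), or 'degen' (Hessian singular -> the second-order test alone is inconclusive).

Compute the Hessian H = grad^2 f:
  H = [[-2, 1], [1, 3]]
Verify stationarity: grad f(x*) = H x* + g = (0, 0).
Eigenvalues of H: -2.1926, 3.1926.
Eigenvalues have mixed signs, so H is indefinite -> x* is a saddle point.

saddle


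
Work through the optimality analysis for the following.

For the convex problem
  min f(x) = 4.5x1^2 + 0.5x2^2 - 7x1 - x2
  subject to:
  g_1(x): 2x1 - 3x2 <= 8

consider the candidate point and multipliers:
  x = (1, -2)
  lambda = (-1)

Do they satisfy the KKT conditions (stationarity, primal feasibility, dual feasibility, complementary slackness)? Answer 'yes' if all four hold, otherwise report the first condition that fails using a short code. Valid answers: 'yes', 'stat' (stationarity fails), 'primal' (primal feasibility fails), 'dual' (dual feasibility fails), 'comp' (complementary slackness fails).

Gradient of f: grad f(x) = Q x + c = (2, -3)
Constraint values g_i(x) = a_i^T x - b_i:
  g_1((1, -2)) = 0
Stationarity residual: grad f(x) + sum_i lambda_i a_i = (0, 0)
  -> stationarity OK
Primal feasibility (all g_i <= 0): OK
Dual feasibility (all lambda_i >= 0): FAILS
Complementary slackness (lambda_i * g_i(x) = 0 for all i): OK

Verdict: the first failing condition is dual_feasibility -> dual.

dual


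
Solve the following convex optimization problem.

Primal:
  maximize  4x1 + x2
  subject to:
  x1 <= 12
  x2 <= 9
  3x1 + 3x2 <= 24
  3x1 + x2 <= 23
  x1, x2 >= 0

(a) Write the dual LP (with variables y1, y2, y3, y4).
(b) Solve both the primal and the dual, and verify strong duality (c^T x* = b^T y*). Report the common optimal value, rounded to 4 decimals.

The standard primal-dual pair for 'max c^T x s.t. A x <= b, x >= 0' is:
  Dual:  min b^T y  s.t.  A^T y >= c,  y >= 0.

So the dual LP is:
  minimize  12y1 + 9y2 + 24y3 + 23y4
  subject to:
    y1 + 3y3 + 3y4 >= 4
    y2 + 3y3 + y4 >= 1
    y1, y2, y3, y4 >= 0

Solving the primal: x* = (7.6667, 0).
  primal value c^T x* = 30.6667.
Solving the dual: y* = (0, 0, 0, 1.3333).
  dual value b^T y* = 30.6667.
Strong duality: c^T x* = b^T y*. Confirmed.

30.6667


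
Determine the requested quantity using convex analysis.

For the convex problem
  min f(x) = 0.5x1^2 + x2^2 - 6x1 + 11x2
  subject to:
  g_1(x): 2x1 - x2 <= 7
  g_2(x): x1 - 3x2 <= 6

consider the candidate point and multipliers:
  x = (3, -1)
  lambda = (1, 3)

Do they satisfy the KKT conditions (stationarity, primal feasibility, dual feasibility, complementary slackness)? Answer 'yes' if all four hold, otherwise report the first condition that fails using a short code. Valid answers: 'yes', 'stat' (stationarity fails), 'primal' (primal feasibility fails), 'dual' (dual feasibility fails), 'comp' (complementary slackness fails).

Gradient of f: grad f(x) = Q x + c = (-3, 9)
Constraint values g_i(x) = a_i^T x - b_i:
  g_1((3, -1)) = 0
  g_2((3, -1)) = 0
Stationarity residual: grad f(x) + sum_i lambda_i a_i = (2, -1)
  -> stationarity FAILS
Primal feasibility (all g_i <= 0): OK
Dual feasibility (all lambda_i >= 0): OK
Complementary slackness (lambda_i * g_i(x) = 0 for all i): OK

Verdict: the first failing condition is stationarity -> stat.

stat


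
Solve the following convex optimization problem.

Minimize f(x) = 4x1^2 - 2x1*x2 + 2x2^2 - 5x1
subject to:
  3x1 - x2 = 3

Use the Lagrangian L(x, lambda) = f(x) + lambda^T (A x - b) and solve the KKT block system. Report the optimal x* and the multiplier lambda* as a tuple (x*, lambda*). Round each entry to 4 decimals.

Form the Lagrangian:
  L(x, lambda) = (1/2) x^T Q x + c^T x + lambda^T (A x - b)
Stationarity (grad_x L = 0): Q x + c + A^T lambda = 0.
Primal feasibility: A x = b.

This gives the KKT block system:
  [ Q   A^T ] [ x     ]   [-c ]
  [ A    0  ] [ lambda ] = [ b ]

Solving the linear system:
  x*      = (1.0938, 0.2812)
  lambda* = (-1.0625)
  f(x*)   = -1.1406

x* = (1.0938, 0.2812), lambda* = (-1.0625)


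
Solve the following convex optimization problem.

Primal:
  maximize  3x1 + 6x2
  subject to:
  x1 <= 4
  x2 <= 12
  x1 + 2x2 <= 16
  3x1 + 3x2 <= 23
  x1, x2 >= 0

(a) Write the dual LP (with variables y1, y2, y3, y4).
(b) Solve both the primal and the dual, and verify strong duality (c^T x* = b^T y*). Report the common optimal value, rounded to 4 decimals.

The standard primal-dual pair for 'max c^T x s.t. A x <= b, x >= 0' is:
  Dual:  min b^T y  s.t.  A^T y >= c,  y >= 0.

So the dual LP is:
  minimize  4y1 + 12y2 + 16y3 + 23y4
  subject to:
    y1 + y3 + 3y4 >= 3
    y2 + 2y3 + 3y4 >= 6
    y1, y2, y3, y4 >= 0

Solving the primal: x* = (0, 7.6667).
  primal value c^T x* = 46.
Solving the dual: y* = (0, 0, 0, 2).
  dual value b^T y* = 46.
Strong duality: c^T x* = b^T y*. Confirmed.

46


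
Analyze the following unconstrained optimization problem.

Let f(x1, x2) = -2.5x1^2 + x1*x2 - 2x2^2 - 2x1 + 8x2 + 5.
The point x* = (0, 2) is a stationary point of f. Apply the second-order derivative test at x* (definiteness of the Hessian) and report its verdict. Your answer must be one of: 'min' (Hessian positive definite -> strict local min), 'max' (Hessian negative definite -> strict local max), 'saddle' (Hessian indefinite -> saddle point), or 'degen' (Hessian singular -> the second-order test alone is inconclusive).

Compute the Hessian H = grad^2 f:
  H = [[-5, 1], [1, -4]]
Verify stationarity: grad f(x*) = H x* + g = (0, 0).
Eigenvalues of H: -5.618, -3.382.
Both eigenvalues < 0, so H is negative definite -> x* is a strict local max.

max


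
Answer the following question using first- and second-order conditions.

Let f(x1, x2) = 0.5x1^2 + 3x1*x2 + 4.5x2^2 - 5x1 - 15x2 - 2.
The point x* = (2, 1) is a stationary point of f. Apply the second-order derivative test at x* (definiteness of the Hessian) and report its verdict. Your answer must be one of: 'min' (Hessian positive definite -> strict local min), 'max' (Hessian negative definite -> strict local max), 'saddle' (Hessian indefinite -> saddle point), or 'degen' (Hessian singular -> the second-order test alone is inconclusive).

Compute the Hessian H = grad^2 f:
  H = [[1, 3], [3, 9]]
Verify stationarity: grad f(x*) = H x* + g = (0, 0).
Eigenvalues of H: 0, 10.
H has a zero eigenvalue (singular; positive semidefinite but not definite), so H is neither positive definite, negative definite, nor indefinite. The second-order test alone is inconclusive -> degen.
(Indeed, f is constant along the null direction of H through x*, so x* is not a strict local extremum.)

degen


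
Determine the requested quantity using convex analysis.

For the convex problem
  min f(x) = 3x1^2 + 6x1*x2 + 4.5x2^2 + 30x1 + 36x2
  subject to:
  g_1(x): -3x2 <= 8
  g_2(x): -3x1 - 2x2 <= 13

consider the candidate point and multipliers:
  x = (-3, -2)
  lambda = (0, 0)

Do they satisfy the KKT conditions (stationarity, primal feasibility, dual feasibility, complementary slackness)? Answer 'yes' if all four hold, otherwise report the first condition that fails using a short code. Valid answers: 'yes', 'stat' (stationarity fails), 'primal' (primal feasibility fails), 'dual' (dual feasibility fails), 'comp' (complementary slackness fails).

Gradient of f: grad f(x) = Q x + c = (0, 0)
Constraint values g_i(x) = a_i^T x - b_i:
  g_1((-3, -2)) = -2
  g_2((-3, -2)) = 0
Stationarity residual: grad f(x) + sum_i lambda_i a_i = (0, 0)
  -> stationarity OK
Primal feasibility (all g_i <= 0): OK
Dual feasibility (all lambda_i >= 0): OK
Complementary slackness (lambda_i * g_i(x) = 0 for all i): OK

Verdict: yes, KKT holds.

yes


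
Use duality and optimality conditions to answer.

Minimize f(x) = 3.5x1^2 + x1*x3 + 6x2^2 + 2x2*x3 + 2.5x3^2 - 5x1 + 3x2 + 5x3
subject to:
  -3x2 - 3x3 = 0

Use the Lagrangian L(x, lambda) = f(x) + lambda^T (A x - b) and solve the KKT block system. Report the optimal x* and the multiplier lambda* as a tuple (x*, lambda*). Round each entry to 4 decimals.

Form the Lagrangian:
  L(x, lambda) = (1/2) x^T Q x + c^T x + lambda^T (A x - b)
Stationarity (grad_x L = 0): Q x + c + A^T lambda = 0.
Primal feasibility: A x = b.

This gives the KKT block system:
  [ Q   A^T ] [ x     ]   [-c ]
  [ A    0  ] [ lambda ] = [ b ]

Solving the linear system:
  x*      = (0.7444, 0.2111, -0.2111)
  lambda* = (1.7037)
  f(x*)   = -2.0722

x* = (0.7444, 0.2111, -0.2111), lambda* = (1.7037)


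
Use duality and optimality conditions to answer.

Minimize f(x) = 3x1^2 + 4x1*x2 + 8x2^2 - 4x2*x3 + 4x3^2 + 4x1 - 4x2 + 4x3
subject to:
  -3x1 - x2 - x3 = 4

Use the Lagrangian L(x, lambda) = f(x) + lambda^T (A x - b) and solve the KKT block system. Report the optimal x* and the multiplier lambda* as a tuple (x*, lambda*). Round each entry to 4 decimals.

Form the Lagrangian:
  L(x, lambda) = (1/2) x^T Q x + c^T x + lambda^T (A x - b)
Stationarity (grad_x L = 0): Q x + c + A^T lambda = 0.
Primal feasibility: A x = b.

This gives the KKT block system:
  [ Q   A^T ] [ x     ]   [-c ]
  [ A    0  ] [ lambda ] = [ b ]

Solving the linear system:
  x*      = (-1.3571, 0.4464, -0.375)
  lambda* = (-0.7857)
  f(x*)   = -2.7857

x* = (-1.3571, 0.4464, -0.375), lambda* = (-0.7857)


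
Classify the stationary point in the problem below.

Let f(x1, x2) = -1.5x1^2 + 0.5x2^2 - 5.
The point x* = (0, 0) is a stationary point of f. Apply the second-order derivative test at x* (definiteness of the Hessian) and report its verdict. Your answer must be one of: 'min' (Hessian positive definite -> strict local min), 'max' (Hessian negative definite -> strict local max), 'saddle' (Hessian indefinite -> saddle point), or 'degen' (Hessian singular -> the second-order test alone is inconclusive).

Compute the Hessian H = grad^2 f:
  H = [[-3, 0], [0, 1]]
Verify stationarity: grad f(x*) = H x* + g = (0, 0).
Eigenvalues of H: -3, 1.
Eigenvalues have mixed signs, so H is indefinite -> x* is a saddle point.

saddle


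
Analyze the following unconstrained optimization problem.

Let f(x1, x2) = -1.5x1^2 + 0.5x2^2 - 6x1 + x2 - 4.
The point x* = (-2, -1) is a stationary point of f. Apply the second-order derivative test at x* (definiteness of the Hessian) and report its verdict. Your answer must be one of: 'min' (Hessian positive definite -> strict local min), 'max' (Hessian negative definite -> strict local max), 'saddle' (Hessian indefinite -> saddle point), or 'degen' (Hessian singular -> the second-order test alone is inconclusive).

Compute the Hessian H = grad^2 f:
  H = [[-3, 0], [0, 1]]
Verify stationarity: grad f(x*) = H x* + g = (0, 0).
Eigenvalues of H: -3, 1.
Eigenvalues have mixed signs, so H is indefinite -> x* is a saddle point.

saddle


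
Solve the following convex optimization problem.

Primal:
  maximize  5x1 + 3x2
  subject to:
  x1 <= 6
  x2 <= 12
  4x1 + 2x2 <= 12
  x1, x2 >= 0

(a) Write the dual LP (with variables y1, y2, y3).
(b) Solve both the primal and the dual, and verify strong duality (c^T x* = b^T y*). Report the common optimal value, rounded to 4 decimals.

The standard primal-dual pair for 'max c^T x s.t. A x <= b, x >= 0' is:
  Dual:  min b^T y  s.t.  A^T y >= c,  y >= 0.

So the dual LP is:
  minimize  6y1 + 12y2 + 12y3
  subject to:
    y1 + 4y3 >= 5
    y2 + 2y3 >= 3
    y1, y2, y3 >= 0

Solving the primal: x* = (0, 6).
  primal value c^T x* = 18.
Solving the dual: y* = (0, 0, 1.5).
  dual value b^T y* = 18.
Strong duality: c^T x* = b^T y*. Confirmed.

18


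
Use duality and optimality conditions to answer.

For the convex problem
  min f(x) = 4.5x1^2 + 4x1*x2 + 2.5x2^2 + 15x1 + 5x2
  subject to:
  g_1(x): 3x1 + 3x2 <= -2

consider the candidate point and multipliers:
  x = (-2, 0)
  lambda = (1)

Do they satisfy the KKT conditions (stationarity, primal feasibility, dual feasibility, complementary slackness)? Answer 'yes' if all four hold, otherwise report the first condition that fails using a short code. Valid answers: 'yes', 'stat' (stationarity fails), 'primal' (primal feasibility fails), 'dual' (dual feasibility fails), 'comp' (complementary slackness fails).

Gradient of f: grad f(x) = Q x + c = (-3, -3)
Constraint values g_i(x) = a_i^T x - b_i:
  g_1((-2, 0)) = -4
Stationarity residual: grad f(x) + sum_i lambda_i a_i = (0, 0)
  -> stationarity OK
Primal feasibility (all g_i <= 0): OK
Dual feasibility (all lambda_i >= 0): OK
Complementary slackness (lambda_i * g_i(x) = 0 for all i): FAILS

Verdict: the first failing condition is complementary_slackness -> comp.

comp


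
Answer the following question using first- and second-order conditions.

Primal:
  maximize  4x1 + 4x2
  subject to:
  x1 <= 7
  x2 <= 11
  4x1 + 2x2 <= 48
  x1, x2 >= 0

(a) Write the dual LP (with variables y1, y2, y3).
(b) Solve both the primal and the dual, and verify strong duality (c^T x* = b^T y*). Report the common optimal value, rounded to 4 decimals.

The standard primal-dual pair for 'max c^T x s.t. A x <= b, x >= 0' is:
  Dual:  min b^T y  s.t.  A^T y >= c,  y >= 0.

So the dual LP is:
  minimize  7y1 + 11y2 + 48y3
  subject to:
    y1 + 4y3 >= 4
    y2 + 2y3 >= 4
    y1, y2, y3 >= 0

Solving the primal: x* = (6.5, 11).
  primal value c^T x* = 70.
Solving the dual: y* = (0, 2, 1).
  dual value b^T y* = 70.
Strong duality: c^T x* = b^T y*. Confirmed.

70
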